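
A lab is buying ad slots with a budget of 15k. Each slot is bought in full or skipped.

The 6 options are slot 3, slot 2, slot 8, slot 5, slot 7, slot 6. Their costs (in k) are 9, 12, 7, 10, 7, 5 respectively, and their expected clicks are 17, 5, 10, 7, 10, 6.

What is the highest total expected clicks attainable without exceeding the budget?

Take slot 3 and slot 6: cost 9 + 5 = 14 ≤ 15, expected clicks 17 + 6 = 23.
No other feasible combination does better.

23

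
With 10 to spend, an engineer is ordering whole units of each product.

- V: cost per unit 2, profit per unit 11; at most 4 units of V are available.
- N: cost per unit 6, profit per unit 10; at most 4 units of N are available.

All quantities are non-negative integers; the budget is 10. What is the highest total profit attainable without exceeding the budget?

44

Take 4×V: cost 8 ≤ 10, profit 4·11 = 44.
V has the best ratio (11/2) and is taken to its limit of 4; remaining capacity is filled optimally with the others.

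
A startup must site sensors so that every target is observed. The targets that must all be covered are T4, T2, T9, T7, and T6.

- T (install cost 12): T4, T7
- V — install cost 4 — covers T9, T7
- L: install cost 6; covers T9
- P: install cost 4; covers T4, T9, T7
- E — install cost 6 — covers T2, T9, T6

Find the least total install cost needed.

10

Choose P and E: together they cover T4, T2, T9, T7, T6 — every target.
Total install cost: 4 + 6 = 10.
No cover costs less than 10.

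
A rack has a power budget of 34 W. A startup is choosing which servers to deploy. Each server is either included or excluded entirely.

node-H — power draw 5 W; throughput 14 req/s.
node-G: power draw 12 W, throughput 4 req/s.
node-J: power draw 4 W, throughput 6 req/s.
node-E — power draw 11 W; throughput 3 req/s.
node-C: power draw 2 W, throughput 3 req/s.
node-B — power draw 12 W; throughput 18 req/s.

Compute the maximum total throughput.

node-H + node-G + node-J + node-B: power draw 5 + 12 + 4 + 12 = 33 ≤ 34, throughput 14 + 4 + 6 + 18 = 42.
node-H + node-J + node-E + node-C + node-B: power draw 5 + 4 + 11 + 2 + 12 = 34 ≤ 34, throughput 14 + 6 + 3 + 3 + 18 = 44.
node-H + node-J + node-C + node-B: power draw 5 + 4 + 2 + 12 = 23 ≤ 34, throughput 14 + 6 + 3 + 18 = 41.
Best is node-H, node-J, node-E, node-C, and node-B with total throughput 44.

44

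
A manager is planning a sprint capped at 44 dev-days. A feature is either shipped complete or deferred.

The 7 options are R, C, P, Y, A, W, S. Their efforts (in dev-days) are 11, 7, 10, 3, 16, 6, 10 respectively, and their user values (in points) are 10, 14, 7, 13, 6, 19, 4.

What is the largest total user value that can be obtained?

Allowing fractional choices, the relaxed optimum would be about 65.8, but features are indivisible.
R + C + P + Y + W: effort 11 + 7 + 10 + 3 + 6 = 37 ≤ 44, user value 10 + 14 + 7 + 13 + 19 = 63.
R + C + Y + A + W: effort 11 + 7 + 3 + 16 + 6 = 43 ≤ 44, user value 10 + 14 + 13 + 6 + 19 = 62.
R + C + Y + W + S: effort 11 + 7 + 3 + 6 + 10 = 37 ≤ 44, user value 10 + 14 + 13 + 19 + 4 = 60.
Best is R, C, P, Y, and W with total user value 63.

63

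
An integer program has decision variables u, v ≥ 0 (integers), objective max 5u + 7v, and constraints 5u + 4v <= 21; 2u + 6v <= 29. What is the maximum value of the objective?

(u,v)=(1,4): 5·1+4·4=21≤21, 2·1+6·4=26≤29, objective 33.
(u,v)=(0,4): 5·0+4·4=16≤21, 2·0+6·4=24≤29, objective 28.
(u,v)=(1,3): 5·1+4·3=17≤21, 2·1+6·3=20≤29, objective 26.
No feasible integer point exceeds 33.

33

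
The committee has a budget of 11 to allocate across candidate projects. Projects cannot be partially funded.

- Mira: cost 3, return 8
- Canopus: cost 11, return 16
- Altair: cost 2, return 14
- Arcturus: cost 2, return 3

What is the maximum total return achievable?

25

This is a 0-1 knapsack instance.
Allowing fractional choices, the relaxed optimum would be about 30.8, but projects are indivisible.
Mira + Altair: cost 3 + 2 = 5 ≤ 11, return 8 + 14 = 22.
Mira + Altair + Arcturus: cost 3 + 2 + 2 = 7 ≤ 11, return 8 + 14 + 3 = 25.
Altair + Arcturus: cost 2 + 2 = 4 ≤ 11, return 14 + 3 = 17.
Best is Mira, Altair, and Arcturus with total return 25.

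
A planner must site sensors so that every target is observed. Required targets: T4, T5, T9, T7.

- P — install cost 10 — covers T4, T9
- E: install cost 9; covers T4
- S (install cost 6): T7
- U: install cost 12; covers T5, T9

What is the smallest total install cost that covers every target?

The greedy cost-per-new-target heuristic would pick P, S, and U for 28, but a cheaper cover exists.
Choose E, S, and U: together they cover T4, T5, T9, T7 — every target.
Total install cost: 9 + 6 + 12 = 27.
No cover costs less than 27.

27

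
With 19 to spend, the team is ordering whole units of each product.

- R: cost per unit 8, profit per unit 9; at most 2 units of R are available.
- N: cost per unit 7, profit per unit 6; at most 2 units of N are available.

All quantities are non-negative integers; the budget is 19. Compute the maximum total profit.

This is a bounded integer knapsack.
1×R and 1×N: cost 15 ≤ 19, profit 1·9 + 1·6 = 15.
2×R: cost 16 ≤ 19, profit 2·9 = 18.
Best is 18.

18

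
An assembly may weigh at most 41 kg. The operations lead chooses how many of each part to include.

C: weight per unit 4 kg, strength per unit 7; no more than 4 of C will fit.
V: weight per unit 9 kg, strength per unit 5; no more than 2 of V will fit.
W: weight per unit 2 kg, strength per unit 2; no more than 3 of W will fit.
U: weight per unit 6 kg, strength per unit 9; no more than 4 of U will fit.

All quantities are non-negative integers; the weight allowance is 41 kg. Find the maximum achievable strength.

64

3×C, 2×W, and 4×U: weight 40 ≤ 41, strength 3·7 + 2·2 + 4·9 = 61.
4×C and 4×U: weight 40 ≤ 41, strength 4·7 + 4·9 = 64.
Best is 64.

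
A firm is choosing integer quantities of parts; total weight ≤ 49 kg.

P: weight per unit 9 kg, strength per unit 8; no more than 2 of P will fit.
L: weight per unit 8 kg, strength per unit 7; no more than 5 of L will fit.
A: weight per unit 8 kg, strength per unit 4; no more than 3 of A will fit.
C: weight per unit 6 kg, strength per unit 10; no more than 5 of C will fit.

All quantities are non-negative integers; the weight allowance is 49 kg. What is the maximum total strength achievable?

C has the best ratio (10/6); taking only C gives at most 5×10 = 50 (stopped by the supply cap of 5).
Mixing does better — 2×P and 5×C: weight 48 ≤ 49, strength 2·8 + 5·10 = 66.

66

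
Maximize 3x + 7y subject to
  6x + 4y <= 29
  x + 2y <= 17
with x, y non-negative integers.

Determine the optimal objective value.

The continuous relaxation peaks at (0, 7.25) with value 50.75; rounding to a feasible lattice point costs some objective.
(x,y)=(0,7) is feasible, giving 49.
(x,y)=(0,6) is feasible, giving 42.
Maximum is 49 at (x,y)=(0,7).

49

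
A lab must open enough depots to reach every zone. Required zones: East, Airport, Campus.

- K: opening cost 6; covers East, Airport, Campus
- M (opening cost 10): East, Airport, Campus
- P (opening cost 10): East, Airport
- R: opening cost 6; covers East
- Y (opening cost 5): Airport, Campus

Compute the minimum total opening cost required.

6

K alone covers East, Airport, Campus — every zone.
Total opening cost: 6.
No cover costs less than 6.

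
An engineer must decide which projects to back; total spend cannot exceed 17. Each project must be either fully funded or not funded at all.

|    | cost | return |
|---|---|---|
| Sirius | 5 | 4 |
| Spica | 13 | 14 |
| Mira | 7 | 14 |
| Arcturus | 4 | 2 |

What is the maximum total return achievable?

Take Sirius, Mira, and Arcturus: cost 5 + 7 + 4 = 16 ≤ 17, return 4 + 14 + 2 = 20.
No other feasible combination does better.

20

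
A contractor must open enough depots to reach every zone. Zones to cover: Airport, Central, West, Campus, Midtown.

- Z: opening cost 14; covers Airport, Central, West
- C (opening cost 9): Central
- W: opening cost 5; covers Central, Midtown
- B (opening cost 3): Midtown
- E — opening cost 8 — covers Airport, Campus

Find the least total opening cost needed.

25

The greedy cost-per-new-zone heuristic would pick W, E, and Z for 27, but a cheaper cover exists.
Choose Z, B, and E: together they cover Airport, Central, West, Campus, Midtown — every zone.
Total opening cost: 14 + 3 + 8 = 25.
No cover costs less than 25.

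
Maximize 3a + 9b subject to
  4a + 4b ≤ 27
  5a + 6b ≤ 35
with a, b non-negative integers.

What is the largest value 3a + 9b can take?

48

The continuous relaxation peaks at (0, 5.83) with value 52.50; rounding to a feasible lattice point costs some objective.
(a,b)=(1,5): 4·1+4·5=24≤27, 5·1+6·5=35≤35, objective 48.
(a,b)=(0,5): 4·0+4·5=20≤27, 5·0+6·5=30≤35, objective 45.
Maximum is 48 at (a,b)=(1,5).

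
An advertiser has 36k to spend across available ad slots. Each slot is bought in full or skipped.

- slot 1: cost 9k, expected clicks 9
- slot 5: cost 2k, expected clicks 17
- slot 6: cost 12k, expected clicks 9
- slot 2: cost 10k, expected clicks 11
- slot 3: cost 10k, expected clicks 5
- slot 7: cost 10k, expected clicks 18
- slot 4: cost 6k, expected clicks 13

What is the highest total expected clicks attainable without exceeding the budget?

59

Treat it as a binary knapsack problem.
Allowing fractional choices, the relaxed optimum would be about 67.0, but ad slots are indivisible.
slot 5 + slot 6 + slot 7 + slot 4: cost 2 + 12 + 10 + 6 = 30 ≤ 36, expected clicks 17 + 9 + 18 + 13 = 57.
slot 1 + slot 5 + slot 7 + slot 4: cost 9 + 2 + 10 + 6 = 27 ≤ 36, expected clicks 9 + 17 + 18 + 13 = 57.
slot 5 + slot 2 + slot 7 + slot 4: cost 2 + 10 + 10 + 6 = 28 ≤ 36, expected clicks 17 + 11 + 18 + 13 = 59.
Best is slot 5, slot 2, slot 7, and slot 4 with total expected clicks 59.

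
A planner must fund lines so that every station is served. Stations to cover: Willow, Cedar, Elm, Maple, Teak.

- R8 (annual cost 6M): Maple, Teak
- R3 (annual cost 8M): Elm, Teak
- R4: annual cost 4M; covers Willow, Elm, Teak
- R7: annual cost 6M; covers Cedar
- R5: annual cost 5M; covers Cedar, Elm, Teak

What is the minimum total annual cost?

This is an integer covering problem.
Choose R8, R4, and R5: together they cover Willow, Cedar, Elm, Maple, Teak — every station.
Total annual cost: 6 + 4 + 5 = 15.
No cover costs less than 15.

15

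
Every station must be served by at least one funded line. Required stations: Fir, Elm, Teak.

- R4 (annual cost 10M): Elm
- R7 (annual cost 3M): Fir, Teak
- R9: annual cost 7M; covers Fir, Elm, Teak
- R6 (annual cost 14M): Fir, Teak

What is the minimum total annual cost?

7

The greedy cost-per-new-station heuristic would pick R7 and R9 for 10, but a cheaper cover exists.
R9 alone covers Fir, Elm, Teak — every station.
Total annual cost: 7.
No cover costs less than 7.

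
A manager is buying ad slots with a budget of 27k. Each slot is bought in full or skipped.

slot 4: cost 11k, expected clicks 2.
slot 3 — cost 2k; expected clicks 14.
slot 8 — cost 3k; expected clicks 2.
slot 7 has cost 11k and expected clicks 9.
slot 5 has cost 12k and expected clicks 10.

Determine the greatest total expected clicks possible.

Take slot 3, slot 7, and slot 5: cost 2 + 11 + 12 = 25 ≤ 27, expected clicks 14 + 9 + 10 = 33.
No other feasible combination does better.

33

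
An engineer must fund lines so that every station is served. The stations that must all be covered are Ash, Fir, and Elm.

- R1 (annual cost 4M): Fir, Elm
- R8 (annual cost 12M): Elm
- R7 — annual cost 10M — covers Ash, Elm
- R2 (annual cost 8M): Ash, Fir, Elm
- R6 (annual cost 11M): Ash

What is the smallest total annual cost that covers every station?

8

This is an integer covering problem.
The greedy cost-per-new-station heuristic would pick R1 and R2 for 12, but a cheaper cover exists.
R2 alone covers Ash, Fir, Elm — every station.
Total annual cost: 8.
No cover costs less than 8.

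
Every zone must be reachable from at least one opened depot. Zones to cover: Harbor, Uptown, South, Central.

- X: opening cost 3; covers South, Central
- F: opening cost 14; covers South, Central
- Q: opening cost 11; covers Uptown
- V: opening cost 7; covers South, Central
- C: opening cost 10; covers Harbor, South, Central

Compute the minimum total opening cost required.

The greedy cost-per-new-zone heuristic would pick X, C, and Q for 24, but a cheaper cover exists.
Choose Q and C: together they cover Harbor, Uptown, South, Central — every zone.
Total opening cost: 11 + 10 = 21.
No cover costs less than 21.

21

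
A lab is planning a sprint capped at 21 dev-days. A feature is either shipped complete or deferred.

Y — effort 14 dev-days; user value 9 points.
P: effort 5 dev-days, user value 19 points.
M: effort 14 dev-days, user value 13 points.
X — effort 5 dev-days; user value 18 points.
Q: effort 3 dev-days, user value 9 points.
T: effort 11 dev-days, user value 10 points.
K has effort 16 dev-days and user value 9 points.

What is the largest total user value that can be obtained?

47

This is an integer program with binary decision variables.
Take P, X, and T: effort 5 + 5 + 11 = 21 ≤ 21, user value 19 + 18 + 10 = 47.
No other feasible combination does better.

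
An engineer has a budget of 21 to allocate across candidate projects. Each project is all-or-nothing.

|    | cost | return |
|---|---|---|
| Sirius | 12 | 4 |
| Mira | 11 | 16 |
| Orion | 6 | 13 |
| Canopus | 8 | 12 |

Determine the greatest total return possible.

Take Mira and Orion: cost 11 + 6 = 17 ≤ 21, return 16 + 13 = 29.
No other feasible combination does better.

29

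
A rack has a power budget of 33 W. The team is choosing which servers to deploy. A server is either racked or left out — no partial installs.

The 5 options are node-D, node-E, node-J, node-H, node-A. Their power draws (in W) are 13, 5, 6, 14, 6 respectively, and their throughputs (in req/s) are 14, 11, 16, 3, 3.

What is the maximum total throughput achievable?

44

Allowing fractional choices, the relaxed optimum would be about 44.6, but servers are indivisible.
node-D + node-E + node-J: power draw 13 + 5 + 6 = 24 ≤ 33, throughput 14 + 11 + 16 = 41.
node-D + node-J + node-A: power draw 13 + 6 + 6 = 25 ≤ 33, throughput 14 + 16 + 3 = 33.
node-D + node-E + node-J + node-A: power draw 13 + 5 + 6 + 6 = 30 ≤ 33, throughput 14 + 11 + 16 + 3 = 44.
Best is node-D, node-E, node-J, and node-A with total throughput 44.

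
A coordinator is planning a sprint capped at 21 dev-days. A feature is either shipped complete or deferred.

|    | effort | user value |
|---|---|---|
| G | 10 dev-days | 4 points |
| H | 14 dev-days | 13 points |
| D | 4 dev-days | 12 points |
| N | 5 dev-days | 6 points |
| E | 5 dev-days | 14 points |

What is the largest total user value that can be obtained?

32

This is an integer program with binary decision variables.
H + E: effort 14 + 5 = 19 ≤ 21, user value 13 + 14 = 27.
D + N + E: effort 4 + 5 + 5 = 14 ≤ 21, user value 12 + 6 + 14 = 32.
G + D + E: effort 10 + 4 + 5 = 19 ≤ 21, user value 4 + 12 + 14 = 30.
Best is D, N, and E with total user value 32.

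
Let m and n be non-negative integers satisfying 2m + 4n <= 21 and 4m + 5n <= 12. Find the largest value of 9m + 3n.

(m,n)=(3,0): 2·3+4·0=6≤21, 4·3+5·0=12≤12, objective 27.
(m,n)=(2,0): 2·2+4·0=4≤21, 4·2+5·0=8≤12, objective 18.
The best lattice point is (3,0), giving 27.

27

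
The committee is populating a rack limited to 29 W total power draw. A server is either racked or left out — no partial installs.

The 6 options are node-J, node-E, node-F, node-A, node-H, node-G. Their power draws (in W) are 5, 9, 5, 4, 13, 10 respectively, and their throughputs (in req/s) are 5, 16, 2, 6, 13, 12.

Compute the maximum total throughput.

39

Treat it as a binary knapsack problem.
node-E + node-A + node-H: power draw 9 + 4 + 13 = 26 ≤ 29, throughput 16 + 6 + 13 = 35.
node-J + node-E + node-A + node-G: power draw 5 + 9 + 4 + 10 = 28 ≤ 29, throughput 5 + 16 + 6 + 12 = 39.
node-E + node-F + node-A + node-G: power draw 9 + 5 + 4 + 10 = 28 ≤ 29, throughput 16 + 2 + 6 + 12 = 36.
Best is node-J, node-E, node-A, and node-G with total throughput 39.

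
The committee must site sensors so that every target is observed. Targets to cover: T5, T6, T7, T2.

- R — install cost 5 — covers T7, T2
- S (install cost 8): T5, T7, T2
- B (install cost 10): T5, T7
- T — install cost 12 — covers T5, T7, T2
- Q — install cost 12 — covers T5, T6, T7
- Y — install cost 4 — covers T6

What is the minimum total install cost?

12

Choose S and Y: together they cover T5, T6, T7, T2 — every target.
Total install cost: 8 + 4 = 12.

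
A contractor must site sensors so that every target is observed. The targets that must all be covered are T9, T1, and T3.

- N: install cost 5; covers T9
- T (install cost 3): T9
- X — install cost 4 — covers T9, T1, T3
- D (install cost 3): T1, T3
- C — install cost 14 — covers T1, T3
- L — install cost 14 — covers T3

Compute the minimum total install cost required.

This is a weighted set-cover instance.
X alone covers T9, T1, T3 — every target.
Total install cost: 4.
No cover costs less than 4.

4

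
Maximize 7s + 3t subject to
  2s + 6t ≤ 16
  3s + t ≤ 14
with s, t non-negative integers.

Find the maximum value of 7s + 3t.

31

(s,t)=(4,1): 2·4+6·1=14≤16, 3·4+1·1=13≤14, objective 31.
(s,t)=(4,0): 2·4+6·0=8≤16, 3·4+1·0=12≤14, objective 28.
(s,t)=(3,1): 2·3+6·1=12≤16, 3·3+1·1=10≤14, objective 24.
The best lattice point is (4,1), giving 31.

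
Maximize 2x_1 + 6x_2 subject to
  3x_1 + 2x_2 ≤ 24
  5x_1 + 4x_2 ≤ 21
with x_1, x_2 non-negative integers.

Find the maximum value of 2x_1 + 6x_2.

(x_1,x_2)=(0,5): 3·0+2·5=10≤24, 5·0+4·5=20≤21, objective 30.
(x_1,x_2)=(1,4): 3·1+2·4=11≤24, 5·1+4·4=21≤21, objective 26.
(x_1,x_2)=(0,4): 3·0+2·4=8≤24, 5·0+4·4=16≤21, objective 24.
Maximum is 30 at (x_1,x_2)=(0,5).

30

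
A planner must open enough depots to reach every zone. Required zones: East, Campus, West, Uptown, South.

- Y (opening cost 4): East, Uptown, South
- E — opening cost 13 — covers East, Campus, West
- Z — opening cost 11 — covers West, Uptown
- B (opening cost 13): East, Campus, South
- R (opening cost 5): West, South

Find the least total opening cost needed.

This is a weighted set-cover instance.
The greedy cost-per-new-zone heuristic would pick Y, R, and E for 22, but a cheaper cover exists.
Choose Y and E: together they cover East, Campus, West, Uptown, South — every zone.
Total opening cost: 4 + 13 = 17.
No cover costs less than 17.

17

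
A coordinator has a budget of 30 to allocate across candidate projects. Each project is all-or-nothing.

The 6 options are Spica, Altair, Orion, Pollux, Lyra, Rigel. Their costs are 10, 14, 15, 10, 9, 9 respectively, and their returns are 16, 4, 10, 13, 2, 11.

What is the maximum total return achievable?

40

Take Spica, Pollux, and Rigel: cost 10 + 10 + 9 = 29 ≤ 30, return 16 + 13 + 11 = 40.
No other feasible combination does better.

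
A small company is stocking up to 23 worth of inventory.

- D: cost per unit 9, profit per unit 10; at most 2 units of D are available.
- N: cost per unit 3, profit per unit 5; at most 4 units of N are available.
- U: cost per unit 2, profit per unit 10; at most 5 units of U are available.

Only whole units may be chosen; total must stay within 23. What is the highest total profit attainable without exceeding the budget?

U has the best ratio (10/2); taking only U gives at most 5×10 = 50 (stopped by the supply cap of 5).
Mixing does better — 4×N and 5×U: cost 22 ≤ 23, profit 4·5 + 5·10 = 70.

70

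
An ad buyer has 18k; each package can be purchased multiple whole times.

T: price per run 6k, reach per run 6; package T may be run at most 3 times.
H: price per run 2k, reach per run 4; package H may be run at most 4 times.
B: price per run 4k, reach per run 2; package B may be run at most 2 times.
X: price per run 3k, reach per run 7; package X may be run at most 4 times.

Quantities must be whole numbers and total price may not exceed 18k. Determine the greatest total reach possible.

X has the best ratio (7/3); taking only X gives at most 4×7 = 28 (stopped by the supply cap of 4).
Mixing does better — 3×H and 4×X: price 18 ≤ 18, reach 3·4 + 4·7 = 40.

40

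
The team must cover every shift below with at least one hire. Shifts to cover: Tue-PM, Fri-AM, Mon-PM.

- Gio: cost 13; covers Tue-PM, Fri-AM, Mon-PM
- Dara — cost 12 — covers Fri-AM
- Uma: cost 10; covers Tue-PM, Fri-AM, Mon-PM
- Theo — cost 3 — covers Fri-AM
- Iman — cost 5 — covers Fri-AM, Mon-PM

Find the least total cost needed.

The greedy cost-per-new-shift heuristic would pick Iman and Uma for 15, but a cheaper cover exists.
Uma alone covers Tue-PM, Fri-AM, Mon-PM — every shift.
Total cost: 10.
No cover costs less than 10.

10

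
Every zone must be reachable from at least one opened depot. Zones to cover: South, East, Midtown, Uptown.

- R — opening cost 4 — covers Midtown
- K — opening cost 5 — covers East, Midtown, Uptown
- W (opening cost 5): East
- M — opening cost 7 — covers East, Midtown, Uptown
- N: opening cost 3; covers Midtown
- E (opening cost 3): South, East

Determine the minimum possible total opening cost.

8

This is an integer covering problem.
Choose K and E: together they cover South, East, Midtown, Uptown — every zone.
Total opening cost: 5 + 3 = 8.
No cover costs less than 8.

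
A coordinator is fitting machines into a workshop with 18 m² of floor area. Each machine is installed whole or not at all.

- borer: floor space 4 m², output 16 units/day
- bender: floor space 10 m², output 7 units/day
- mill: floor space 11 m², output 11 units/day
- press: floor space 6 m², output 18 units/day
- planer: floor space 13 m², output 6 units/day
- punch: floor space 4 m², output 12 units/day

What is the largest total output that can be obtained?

This is a 0-1 knapsack instance.
borer + press: floor space 4 + 6 = 10 ≤ 18, output 16 + 18 = 34.
borer + bender + punch: floor space 4 + 10 + 4 = 18 ≤ 18, output 16 + 7 + 12 = 35.
borer + press + punch: floor space 4 + 6 + 4 = 14 ≤ 18, output 16 + 18 + 12 = 46.
Best is borer, press, and punch with total output 46.

46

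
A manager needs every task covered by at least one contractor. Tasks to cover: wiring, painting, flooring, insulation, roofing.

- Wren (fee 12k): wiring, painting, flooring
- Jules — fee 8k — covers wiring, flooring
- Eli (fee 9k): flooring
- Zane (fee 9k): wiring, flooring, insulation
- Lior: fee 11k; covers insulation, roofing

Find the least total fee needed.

This is a weighted set-cover instance.
Choose Wren and Lior: together they cover wiring, painting, flooring, insulation, roofing — every task.
Total fee: 12 + 11 = 23.

23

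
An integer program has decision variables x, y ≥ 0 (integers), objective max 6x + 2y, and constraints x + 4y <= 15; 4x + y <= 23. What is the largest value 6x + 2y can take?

34

(x,y)=(5,2) is feasible, giving 34.
(x,y)=(5,1) is feasible, giving 32.
The best lattice point is (5,2), giving 34.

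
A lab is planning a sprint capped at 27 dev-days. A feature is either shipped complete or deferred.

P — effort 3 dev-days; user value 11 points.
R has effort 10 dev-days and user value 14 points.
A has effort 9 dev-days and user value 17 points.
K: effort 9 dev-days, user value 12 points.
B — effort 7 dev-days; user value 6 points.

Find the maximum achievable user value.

Take P, R, and A: effort 3 + 10 + 9 = 22 ≤ 27, user value 11 + 14 + 17 = 42.
No other feasible combination does better.

42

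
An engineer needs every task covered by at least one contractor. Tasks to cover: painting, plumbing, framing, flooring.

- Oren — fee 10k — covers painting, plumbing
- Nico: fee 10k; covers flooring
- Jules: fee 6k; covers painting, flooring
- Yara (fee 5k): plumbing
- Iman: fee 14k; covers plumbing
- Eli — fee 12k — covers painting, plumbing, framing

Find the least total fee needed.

The greedy cost-per-new-task heuristic would pick Jules, Yara, and Eli for 23, but a cheaper cover exists.
Choose Jules and Eli: together they cover painting, plumbing, framing, flooring — every task.
Total fee: 6 + 12 = 18.
No cover costs less than 18.

18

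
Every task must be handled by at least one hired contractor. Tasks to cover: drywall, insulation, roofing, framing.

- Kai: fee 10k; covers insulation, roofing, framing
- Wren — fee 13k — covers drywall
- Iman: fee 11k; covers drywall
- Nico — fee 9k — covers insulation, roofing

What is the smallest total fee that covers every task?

21

Choose Kai and Iman: together they cover drywall, insulation, roofing, framing — every task.
Total fee: 10 + 11 = 21.
No cover costs less than 21.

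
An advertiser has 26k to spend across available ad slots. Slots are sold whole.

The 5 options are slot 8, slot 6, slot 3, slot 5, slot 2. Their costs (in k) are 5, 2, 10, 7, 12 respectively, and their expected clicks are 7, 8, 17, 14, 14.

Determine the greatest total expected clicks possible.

46

This is an integer program with binary decision variables.
Allowing fractional choices, the relaxed optimum would be about 48.3, but ad slots are indivisible.
slot 8 + slot 6 + slot 3 + slot 5: cost 5 + 2 + 10 + 7 = 24 ≤ 26, expected clicks 7 + 8 + 17 + 14 = 46.
slot 8 + slot 6 + slot 5 + slot 2: cost 5 + 2 + 7 + 12 = 26 ≤ 26, expected clicks 7 + 8 + 14 + 14 = 43.
Best is slot 8, slot 6, slot 3, and slot 5 with total expected clicks 46.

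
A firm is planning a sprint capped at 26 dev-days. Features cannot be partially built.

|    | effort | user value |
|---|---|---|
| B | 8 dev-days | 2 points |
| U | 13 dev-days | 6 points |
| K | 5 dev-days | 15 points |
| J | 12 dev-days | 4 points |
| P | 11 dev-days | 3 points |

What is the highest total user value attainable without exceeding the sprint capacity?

23

This is an integer program with binary decision variables.
B + K + J: effort 8 + 5 + 12 = 25 ≤ 26, user value 2 + 15 + 4 = 21.
U + K: effort 13 + 5 = 18 ≤ 26, user value 6 + 15 = 21.
B + U + K: effort 8 + 13 + 5 = 26 ≤ 26, user value 2 + 6 + 15 = 23.
Best is B, U, and K with total user value 23.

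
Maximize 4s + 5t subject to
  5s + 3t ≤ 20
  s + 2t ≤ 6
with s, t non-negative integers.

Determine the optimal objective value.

18

The continuous relaxation peaks at (3.14, 1.43) with value 19.71; rounding to a feasible lattice point costs some objective.
(s,t)=(2,2): 5·2+3·2=16≤20, 1·2+2·2=6≤6, objective 18.
(s,t)=(3,1): 5·3+3·1=18≤20, 1·3+2·1=5≤6, objective 17.
(s,t)=(4,0): 5·4+3·0=20≤20, 1·4+2·0=4≤6, objective 16.
Maximum is 18 at (s,t)=(2,2).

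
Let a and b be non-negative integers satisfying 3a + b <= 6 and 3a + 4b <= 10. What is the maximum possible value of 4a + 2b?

Relaxing integrality, the LP optimum is 8.89 at (a,b) = (1.56, 1.33), which is not an integer point.
(a,b)=(2,0): 3·2+1·0=6≤6, 3·2+4·0=6≤10, objective 8.
(a,b)=(1,1): 3·1+1·1=4≤6, 3·1+4·1=7≤10, objective 6.
(a,b)=(0,2): 3·0+1·2=2≤6, 3·0+4·2=8≤10, objective 4.
Maximum is 8 at (a,b)=(2,0).

8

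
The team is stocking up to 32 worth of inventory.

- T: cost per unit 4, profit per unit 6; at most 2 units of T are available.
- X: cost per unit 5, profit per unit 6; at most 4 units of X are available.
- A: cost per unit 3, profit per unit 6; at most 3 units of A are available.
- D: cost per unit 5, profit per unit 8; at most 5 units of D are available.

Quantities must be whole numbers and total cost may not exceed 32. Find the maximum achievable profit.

This is a bounded integer knapsack.
2×T, 3×A, and 3×D: cost 32 ≤ 32, profit 2·6 + 3·6 + 3·8 = 54.
2×A and 5×D: cost 31 ≤ 32, profit 2·6 + 5·8 = 52.
Best is 54.

54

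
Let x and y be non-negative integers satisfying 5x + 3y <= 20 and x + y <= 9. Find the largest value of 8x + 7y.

43

Relaxing integrality, the LP optimum is 46.67 at (x,y) = (0, 6.67), which is not an integer point.
(x,y)=(1,5): 5·1+3·5=20≤20, 1·1+1·5=6≤9, objective 43.
(x,y)=(0,6): 5·0+3·6=18≤20, 1·0+1·6=6≤9, objective 42.
Maximum is 43 at (x,y)=(1,5).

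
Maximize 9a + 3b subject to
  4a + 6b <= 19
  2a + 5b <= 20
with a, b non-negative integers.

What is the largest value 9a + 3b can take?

36

(a,b)=(4,0) is feasible, giving 36.
(a,b)=(3,1) is feasible, giving 30.
(a,b)=(3,0) is feasible, giving 27.
No feasible integer point exceeds 36.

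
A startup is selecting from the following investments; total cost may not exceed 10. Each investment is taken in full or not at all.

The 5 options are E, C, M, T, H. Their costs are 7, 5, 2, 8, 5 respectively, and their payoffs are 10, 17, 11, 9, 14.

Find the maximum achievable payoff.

31

This is a 0-1 knapsack instance.
Allowing fractional choices, the relaxed optimum would be about 36.4, but investments are indivisible.
C + H: cost 5 + 5 = 10 ≤ 10, payoff 17 + 14 = 31.
M + H: cost 2 + 5 = 7 ≤ 10, payoff 11 + 14 = 25.
C + M: cost 5 + 2 = 7 ≤ 10, payoff 17 + 11 = 28.
Best is C and H with total payoff 31.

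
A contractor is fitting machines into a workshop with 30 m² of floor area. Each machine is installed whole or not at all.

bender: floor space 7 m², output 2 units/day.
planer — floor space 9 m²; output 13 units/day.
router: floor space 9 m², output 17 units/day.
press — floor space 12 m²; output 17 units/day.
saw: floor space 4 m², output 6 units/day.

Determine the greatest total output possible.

47

router + press + saw: floor space 9 + 12 + 4 = 25 ≤ 30, output 17 + 17 + 6 = 40.
planer + router + press: floor space 9 + 9 + 12 = 30 ≤ 30, output 13 + 17 + 17 = 47.
bender + planer + router + saw: floor space 7 + 9 + 9 + 4 = 29 ≤ 30, output 2 + 13 + 17 + 6 = 38.
Best is planer, router, and press with total output 47.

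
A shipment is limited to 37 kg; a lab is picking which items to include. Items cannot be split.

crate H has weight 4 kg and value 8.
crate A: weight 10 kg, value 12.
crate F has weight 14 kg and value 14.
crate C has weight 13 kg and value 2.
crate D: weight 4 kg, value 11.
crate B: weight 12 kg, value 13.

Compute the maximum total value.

46

Allowing fractional choices, the relaxed optimum would be about 51.0, but items are indivisible.
crate H + crate A + crate D + crate B: weight 4 + 10 + 4 + 12 = 30 ≤ 37, value 8 + 12 + 11 + 13 = 44.
crate H + crate F + crate D + crate B: weight 4 + 14 + 4 + 12 = 34 ≤ 37, value 8 + 14 + 11 + 13 = 46.
crate H + crate A + crate F + crate D: weight 4 + 10 + 14 + 4 = 32 ≤ 37, value 8 + 12 + 14 + 11 = 45.
Best is crate H, crate F, crate D, and crate B with total value 46.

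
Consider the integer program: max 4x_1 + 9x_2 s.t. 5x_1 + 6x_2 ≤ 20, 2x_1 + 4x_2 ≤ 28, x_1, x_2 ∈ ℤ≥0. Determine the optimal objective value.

27

(x_1,x_2)=(0,3): 5·0+6·3=18≤20, 2·0+4·3=12≤28, objective 27.
(x_1,x_2)=(1,2): 5·1+6·2=17≤20, 2·1+4·2=10≤28, objective 22.
(x_1,x_2)=(0,2): 5·0+6·2=12≤20, 2·0+4·2=8≤28, objective 18.
Maximum is 27 at (x_1,x_2)=(0,3).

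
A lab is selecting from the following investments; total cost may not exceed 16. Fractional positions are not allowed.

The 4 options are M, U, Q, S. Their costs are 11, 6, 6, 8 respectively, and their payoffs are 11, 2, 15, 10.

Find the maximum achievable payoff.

25

Treat it as a binary knapsack problem.
Allowing fractional choices, the relaxed optimum would be about 27.0, but investments are indivisible.
U + Q: cost 6 + 6 = 12 ≤ 16, payoff 2 + 15 = 17.
Q + S: cost 6 + 8 = 14 ≤ 16, payoff 15 + 10 = 25.
Best is Q and S with total payoff 25.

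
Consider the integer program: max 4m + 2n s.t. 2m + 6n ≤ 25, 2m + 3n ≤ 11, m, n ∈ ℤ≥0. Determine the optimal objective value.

20

Relaxing integrality, the LP optimum is 22.00 at (m,n) = (5.5, 0), which is not an integer point.
(m,n)=(5,0): 2·5+6·0=10≤25, 2·5+3·0=10≤11, objective 20.
(m,n)=(4,1): 2·4+6·1=14≤25, 2·4+3·1=11≤11, objective 18.
(m,n)=(4,0): 2·4+6·0=8≤25, 2·4+3·0=8≤11, objective 16.
No feasible integer point exceeds 20.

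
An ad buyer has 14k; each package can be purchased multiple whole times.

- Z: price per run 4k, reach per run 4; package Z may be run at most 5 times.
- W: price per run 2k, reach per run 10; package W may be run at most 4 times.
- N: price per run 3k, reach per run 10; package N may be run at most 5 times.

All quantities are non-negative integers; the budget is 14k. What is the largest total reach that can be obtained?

4×W and 2×N: price 14 ≤ 14, reach 4·10 + 2·10 = 60.
1×W and 4×N: price 14 ≤ 14, reach 1·10 + 4·10 = 50.
Best is 60.

60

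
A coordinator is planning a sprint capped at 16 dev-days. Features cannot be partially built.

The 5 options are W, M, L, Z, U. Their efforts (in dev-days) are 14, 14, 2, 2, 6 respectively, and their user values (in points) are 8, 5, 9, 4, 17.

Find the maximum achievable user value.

L + U: effort 2 + 6 = 8 ≤ 16, user value 9 + 17 = 26.
Z + U: effort 2 + 6 = 8 ≤ 16, user value 4 + 17 = 21.
L + Z + U: effort 2 + 2 + 6 = 10 ≤ 16, user value 9 + 4 + 17 = 30.
Best is L, Z, and U with total user value 30.

30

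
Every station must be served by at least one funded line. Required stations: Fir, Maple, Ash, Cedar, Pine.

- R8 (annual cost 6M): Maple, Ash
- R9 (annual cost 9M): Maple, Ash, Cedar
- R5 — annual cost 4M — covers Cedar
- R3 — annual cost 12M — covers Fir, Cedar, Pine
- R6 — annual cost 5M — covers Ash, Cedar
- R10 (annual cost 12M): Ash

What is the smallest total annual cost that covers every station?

18

This is a weighted set-cover instance.
The greedy cost-per-new-station heuristic would pick R6, R8, and R3 for 23, but a cheaper cover exists.
Choose R8 and R3: together they cover Fir, Maple, Ash, Cedar, Pine — every station.
Total annual cost: 6 + 12 = 18.
No cover costs less than 18.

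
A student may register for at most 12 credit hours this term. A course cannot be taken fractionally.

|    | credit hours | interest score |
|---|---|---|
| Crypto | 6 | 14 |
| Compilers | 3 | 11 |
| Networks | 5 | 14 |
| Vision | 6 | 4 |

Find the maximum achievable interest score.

28

This is an integer program with binary decision variables.
Take Crypto and Networks: credit hours 6 + 5 = 11 ≤ 12, interest score 14 + 14 = 28.
No other feasible combination does better.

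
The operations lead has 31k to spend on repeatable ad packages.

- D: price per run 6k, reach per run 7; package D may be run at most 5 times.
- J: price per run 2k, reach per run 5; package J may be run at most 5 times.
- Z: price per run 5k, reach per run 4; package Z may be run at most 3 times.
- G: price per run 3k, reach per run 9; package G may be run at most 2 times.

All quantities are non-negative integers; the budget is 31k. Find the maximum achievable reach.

This is a bounded integer knapsack.
2×D, 4×J, 1×Z, and 2×G: price 31 ≤ 31, reach 2·7 + 4·5 + 1·4 + 2·9 = 56.
2×D, 5×J, and 2×G: price 28 ≤ 31, reach 2·7 + 5·5 + 2·9 = 57.
Best is 57.

57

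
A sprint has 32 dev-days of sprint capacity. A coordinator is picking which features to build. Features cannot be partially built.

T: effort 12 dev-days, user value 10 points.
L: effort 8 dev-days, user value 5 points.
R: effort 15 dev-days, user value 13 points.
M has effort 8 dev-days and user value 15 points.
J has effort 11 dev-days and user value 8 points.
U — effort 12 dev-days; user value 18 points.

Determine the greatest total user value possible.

43

This is a 0-1 knapsack instance.
Take T, M, and U: effort 12 + 8 + 12 = 32 ≤ 32, user value 10 + 15 + 18 = 43.
No other feasible combination does better.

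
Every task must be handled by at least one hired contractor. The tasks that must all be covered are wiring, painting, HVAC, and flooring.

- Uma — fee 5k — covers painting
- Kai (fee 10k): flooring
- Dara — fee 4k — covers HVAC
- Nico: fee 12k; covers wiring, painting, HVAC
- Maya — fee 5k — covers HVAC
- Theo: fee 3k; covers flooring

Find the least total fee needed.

The greedy cost-per-new-task heuristic would pick Theo, Dara, Uma, and Nico for 24, but a cheaper cover exists.
Choose Nico and Theo: together they cover wiring, painting, HVAC, flooring — every task.
Total fee: 12 + 3 = 15.
No cover costs less than 15.

15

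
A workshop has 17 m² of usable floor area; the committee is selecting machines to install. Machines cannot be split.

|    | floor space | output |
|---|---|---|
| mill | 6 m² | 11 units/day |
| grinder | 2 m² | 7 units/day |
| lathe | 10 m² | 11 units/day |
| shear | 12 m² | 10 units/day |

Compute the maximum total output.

grinder + lathe: floor space 2 + 10 = 12 ≤ 17, output 7 + 11 = 18.
mill + lathe: floor space 6 + 10 = 16 ≤ 17, output 11 + 11 = 22.
mill + grinder: floor space 6 + 2 = 8 ≤ 17, output 11 + 7 = 18.
Best is mill and lathe with total output 22.

22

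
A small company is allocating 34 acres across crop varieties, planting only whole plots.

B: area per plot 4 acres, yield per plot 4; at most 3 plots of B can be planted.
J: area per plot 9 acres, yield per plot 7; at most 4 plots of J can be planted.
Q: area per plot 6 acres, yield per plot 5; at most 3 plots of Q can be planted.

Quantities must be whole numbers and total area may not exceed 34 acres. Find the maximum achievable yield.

29

B has the best ratio (4/4); taking only B gives at most 3×4 = 12 (stopped by the supply cap of 3).
Mixing does better — 3×B, 1×J, and 2×Q: area 33 ≤ 34, yield 3·4 + 1·7 + 2·5 = 29.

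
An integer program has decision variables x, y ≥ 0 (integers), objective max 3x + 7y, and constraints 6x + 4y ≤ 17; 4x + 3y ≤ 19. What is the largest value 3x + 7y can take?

28

Relaxing integrality, the LP optimum is 29.75 at (x,y) = (0, 4.25), which is not an integer point.
(x,y)=(0,4): 6·0+4·4=16≤17, 4·0+3·4=12≤19, objective 28.
(x,y)=(0,3): 6·0+4·3=12≤17, 4·0+3·3=9≤19, objective 21.
Maximum is 28 at (x,y)=(0,4).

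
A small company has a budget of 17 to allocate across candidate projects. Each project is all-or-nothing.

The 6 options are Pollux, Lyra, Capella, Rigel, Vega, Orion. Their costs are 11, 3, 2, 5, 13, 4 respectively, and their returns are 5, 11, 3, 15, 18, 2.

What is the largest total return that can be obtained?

31

Lyra + Capella + Rigel + Orion: cost 3 + 2 + 5 + 4 = 14 ≤ 17, return 11 + 3 + 15 + 2 = 31.
Lyra + Capella + Rigel: cost 3 + 2 + 5 = 10 ≤ 17, return 11 + 3 + 15 = 29.
Best is Lyra, Capella, Rigel, and Orion with total return 31.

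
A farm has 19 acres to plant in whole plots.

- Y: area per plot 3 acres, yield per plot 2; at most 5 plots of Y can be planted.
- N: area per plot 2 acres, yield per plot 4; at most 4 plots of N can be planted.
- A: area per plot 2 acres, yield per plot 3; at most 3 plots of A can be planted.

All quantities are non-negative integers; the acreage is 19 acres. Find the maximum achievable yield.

N has the best ratio (4/2); taking only N gives at most 4×4 = 16 (stopped by the supply cap of 4).
Mixing does better — 1×Y, 4×N, and 3×A: area 17 ≤ 19, yield 1·2 + 4·4 + 3·3 = 27.

27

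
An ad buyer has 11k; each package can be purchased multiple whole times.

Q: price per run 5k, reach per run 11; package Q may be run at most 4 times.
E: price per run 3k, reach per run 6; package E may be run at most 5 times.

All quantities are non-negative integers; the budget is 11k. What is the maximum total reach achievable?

23

1×Q and 2×E: price 11 ≤ 11, reach 1·11 + 2·6 = 23.
2×Q: price 10 ≤ 11, reach 2·11 = 22.
Best is 23.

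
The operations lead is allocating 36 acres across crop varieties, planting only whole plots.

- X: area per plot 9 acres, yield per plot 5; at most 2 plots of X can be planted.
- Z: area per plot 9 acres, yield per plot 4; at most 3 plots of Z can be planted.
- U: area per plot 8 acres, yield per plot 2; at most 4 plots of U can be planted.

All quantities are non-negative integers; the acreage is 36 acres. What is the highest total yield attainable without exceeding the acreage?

18

X has the best ratio (5/9); taking only X gives at most 2×5 = 10 (stopped by the supply cap of 2).
Mixing does better — 2×X and 2×Z: area 36 ≤ 36, yield 2·5 + 2·4 = 18.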